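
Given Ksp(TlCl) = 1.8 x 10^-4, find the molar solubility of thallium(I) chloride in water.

s ≈ 1.3e-2 M

TlCl(s) <=> Tl^+ + Cl^-
Ksp = [Tl^+][Cl^-]
For each mole of TlCl that dissolves: [Tl^+] = s, [Cl^-] = s.
Ksp = s^2
s = √(1.8 x 10^-4) = 1.3 × 10^-2 M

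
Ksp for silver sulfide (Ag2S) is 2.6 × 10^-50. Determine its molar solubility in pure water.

Ag2S(s) ⇌ 2 Ag^+ + S^2-
Ksp = [Ag^+]^2[S^2-]
Let s = molar solubility. Then [Ag^+] = 2s and [S^2-] = s.
So Ksp = (2s)^2 × s = 4s^3
Solving, s = (2.6 × 10^-50/4)^(1/3) = 1.9 x 10^-17 M

s = 1.9 × 10^-17 M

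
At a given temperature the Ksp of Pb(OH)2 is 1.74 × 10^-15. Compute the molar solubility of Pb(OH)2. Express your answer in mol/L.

s ≈ 7.58 × 10^-6 M

Pb(OH)2(s) <=> Pb^2+ + 2 OH^-
Ksp = [Pb^2+][OH^-]^2
For each mole of Pb(OH)2 that dissolves: [Pb^2+] = s, [OH^-] = 2s.
Ksp = s(2s)^2 = 4s^3
s^3 = 1.74 × 10^-15 / 4, so s = 7.58 × 10^-6 M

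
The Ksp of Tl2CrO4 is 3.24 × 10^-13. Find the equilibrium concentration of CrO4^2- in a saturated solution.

Tl2CrO4(s) <=> 2 Tl^+ + CrO4^2-
Ksp = [Tl^+]^2[CrO4^2-]
For each mole of Tl2CrO4 that dissolves: [Tl^+] = 2s, [CrO4^2-] = s.
So Ksp = (2s)^2 × s = 4s^3
Solving, s = (3.24 × 10^-13/4)^(1/3) = 4.327 x 10^-5 M
[CrO4^2-] = s = 4.33 x 10^-5 M

[CrO4^2-] ≈ 4.33 × 10^-5 M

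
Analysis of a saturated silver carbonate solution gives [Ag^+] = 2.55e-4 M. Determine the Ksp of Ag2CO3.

Ksp = 8.29e-12

Ag2CO3(s) <=> 2 Ag^+(aq) + CO3^2-(aq)
Stoichiometry gives [CO3^2-] = (1/2)[Ag^+] = 1.275 × 10^-4 M.
Ksp = [Ag^+]^2[CO3^2-]
Ksp = (2.55 × 10^-4)^2 × 1.275 x 10^-4 = 8.29 × 10^-12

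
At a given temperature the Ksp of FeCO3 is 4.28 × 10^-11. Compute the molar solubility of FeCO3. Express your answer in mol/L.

FeCO3(s) ⇌ Fe^2+(aq) + CO3^2-(aq)
Ksp = [Fe^2+][CO3^2-]
For each mole of FeCO3 that dissolves: [Fe^2+] = s, [CO3^2-] = s.
Ksp = s^2
s = √(4.28 × 10^-11) = 6.54 × 10^-6 M

s ≈ 6.54 × 10^-6 M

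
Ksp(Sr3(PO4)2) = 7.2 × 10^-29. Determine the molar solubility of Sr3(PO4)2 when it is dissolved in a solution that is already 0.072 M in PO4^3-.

8.0e-10 M

Sr3(PO4)2(s) ⇌ 3 Sr^2+(aq) + 2 PO4^3-(aq)
Ksp = [Sr^2+]^3[PO4^3-]^2
If s mol/L dissolves here, [Sr^2+] = 3s, [PO4^3-] = 0.072 + 2s ≈ 0.072 (since the PO4^3- already present dominates).
Ksp ≈ (3s)^3 × (0.072)^2
s = 8.0 x 10^-10 M
Check: 2s = 1.6 × 10^-9 ≪ 0.072, so the approximation is valid.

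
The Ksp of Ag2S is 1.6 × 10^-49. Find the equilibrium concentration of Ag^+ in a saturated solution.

Ag2S(s) ⇌ 2 Ag^+(aq) + S^2-(aq)
Ksp = [Ag^+]^2[S^2-]
Let s = molar solubility. Then [Ag^+] = 2s and [S^2-] = s.
Substituting: Ksp = (2s)^2s = 4s^3
s^3 = 1.6 × 10^-49 / 4, so s = 3.42 × 10^-17 M
[Ag^+] = 2s = 6.8 × 10^-17 M

[Ag^+] = 6.8 × 10^-17 M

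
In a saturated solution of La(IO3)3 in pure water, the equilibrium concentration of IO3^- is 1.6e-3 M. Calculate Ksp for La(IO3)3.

Ksp ≈ 2.2e-12

La(IO3)3(s) ⇌ La^3+(aq) + 3 IO3^-(aq)
Stoichiometry gives [La^3+] = (1/3)[IO3^-] = 5.33 x 10^-4 M.
Ksp = [La^3+][IO3^-]^3
Ksp = 5.33 × 10^-4 × (1.6 × 10^-3)^3 = 2.2 × 10^-12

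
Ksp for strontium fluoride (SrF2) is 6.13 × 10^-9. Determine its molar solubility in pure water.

SrF2(s) ⇌ Sr^2+ + 2 F^-
Ksp = [Sr^2+][F^-]^2
Let s = molar solubility. Then [Sr^2+] = s and [F^-] = 2s.
So Ksp = s × (2s)^2 = 4s^3
Solving, s = (6.13 × 10^-9/4)^(1/3) = 1.15 × 10^-3 M

s = 1.15 × 10^-3 M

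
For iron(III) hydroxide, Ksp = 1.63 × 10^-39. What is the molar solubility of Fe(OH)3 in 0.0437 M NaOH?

Fe(OH)3(s) ⇌ Fe^3+(aq) + 3 OH^-(aq)
Ksp = [Fe^3+][OH^-]^3
If s mol/L dissolves here, [Fe^3+] = s, [OH^-] = 0.0437 + 3s ≈ 0.0437 (since OH^- from NaOH dominates).
Ksp ≈ s × (0.0437)^3
s = 1.95 × 10^-35 M
Check: 3s = 5.9 x 10^-35 ≪ 0.0437, so the approximation is valid.

s ≈ 1.95 x 10^-35 M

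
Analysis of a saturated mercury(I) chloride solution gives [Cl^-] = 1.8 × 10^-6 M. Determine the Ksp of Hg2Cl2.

Hg2Cl2(s) ⇌ Hg2^2+ + 2 Cl^-
Stoichiometry gives [Hg2^2+] = (1/2)[Cl^-] = 9.00 × 10^-7 M.
Ksp = [Hg2^2+][Cl^-]^2
Ksp = 9.00 × 10^-7 × (1.8 x 10^-6)^2 = 2.9 × 10^-18

Ksp ≈ 2.9e-18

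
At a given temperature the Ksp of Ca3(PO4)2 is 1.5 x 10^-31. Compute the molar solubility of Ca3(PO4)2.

Ca3(PO4)2(s) <=> 3 Ca^2+(aq) + 2 PO4^3-(aq)
Ksp = [Ca^2+]^3[PO4^3-]^2
Let s = molar solubility. Then [Ca^2+] = 3s and [PO4^3-] = 2s.
Ksp = (3s)^3(2s)^2 = 108s^5
s^5 = 1.5 x 10^-31 / 108, so s = 2.7 × 10^-7 M

s ≈ 2.7e-7 M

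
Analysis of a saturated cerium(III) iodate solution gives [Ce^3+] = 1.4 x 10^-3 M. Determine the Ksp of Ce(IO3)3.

Ce(IO3)3(s) <=> Ce^3+(aq) + 3 IO3^-(aq)
Stoichiometry gives [IO3^-] = (3/1)[Ce^3+] = 4.20 × 10^-3 M.
Ksp = [Ce^3+][IO3^-]^3
Ksp = 1.4 × 10^-3 × (4.20 x 10^-3)^3 = 1.0 x 10^-10

Ksp ≈ 1.0 x 10^-10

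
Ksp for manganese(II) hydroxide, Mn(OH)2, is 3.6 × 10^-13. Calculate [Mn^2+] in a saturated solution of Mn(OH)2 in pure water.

Mn(OH)2(s) ⇌ Mn^2+ + 2 OH^-
Ksp = [Mn^2+][OH^-]^2
If s mol/L of Mn(OH)2 dissolves, [Mn^2+] = s and [OH^-] = 2s.
So Ksp = s × (2s)^2 = 4s^3
s^3 = 3.6 × 10^-13 / 4, so s = 4.48 × 10^-5 M
[Mn^2+] = s = 4.5 x 10^-5 M

4.5 × 10^-5 M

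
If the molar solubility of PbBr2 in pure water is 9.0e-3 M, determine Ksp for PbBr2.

PbBr2(s) <=> Pb^2+(aq) + 2 Br^-(aq)
For each mole of PbBr2 that dissolves: [Pb^2+] = s, [Br^-] = 2s.
Ksp = [Pb^2+][Br^-]^2
So Ksp = s × (2s)^2 = 4s^3
With s = 9.0 x 10^-3: Ksp = 2.9 x 10^-6

Ksp ≈ 2.9e-6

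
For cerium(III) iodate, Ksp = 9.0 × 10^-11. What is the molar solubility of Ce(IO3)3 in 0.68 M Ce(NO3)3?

s ≈ 1.7 x 10^-4 M

Ce(IO3)3(s) <=> Ce^3+ + 3 IO3^-
Ksp = [Ce^3+][IO3^-]^3
Let s be the molar solubility in this solution. [Ce^3+] = 0.68 + s ≈ 0.68, [IO3^-] = 3s (common-ion effect: Ce^3+ is already 0.68 M).
Ksp ≈ 0.68 × (3s)^3
s = 1.7 x 10^-4 M
Check: s = 1.7 × 10^-4 ≪ 0.68, so the approximation is valid.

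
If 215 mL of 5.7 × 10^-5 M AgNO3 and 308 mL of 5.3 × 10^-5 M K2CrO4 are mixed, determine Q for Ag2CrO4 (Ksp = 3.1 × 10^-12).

Total volume = 215 + 308 = 523 mL.
[Ag^+] = 5.7 × 10^-5 × (215/523) = 2.34 × 10^-5 M
[CrO4^2-] = 5.3 × 10^-5 × (308/523) = 3.12 × 10^-5 M
Ag2CrO4(s) <=> 2 Ag^+(aq) + CrO4^2-(aq), so Q = [Ag^+]^2[CrO4^2-]
Q = (2.34 × 10^-5)^2(3.12 × 10^-5) = 1.7 × 10^-14
Q < Ksp, so no precipitate of Ag2CrO4 forms.

Q ≈ 1.7 × 10^-14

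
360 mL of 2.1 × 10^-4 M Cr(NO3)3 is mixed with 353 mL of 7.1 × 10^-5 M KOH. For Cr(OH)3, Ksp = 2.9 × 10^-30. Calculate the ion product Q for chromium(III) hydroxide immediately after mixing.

Q ≈ 4.6e-18

Total volume = 360 + 353 = 713 mL.
[Cr^3+] = 2.1 × 10^-4 × (360/713) = 1.06 x 10^-4 M
[OH^-] = 7.1 x 10^-5 × (353/713) = 3.52 × 10^-5 M
Cr(OH)3(s) <=> Cr^3+(aq) + 3 OH^-(aq), so Q = [Cr^3+][OH^-]^3
Q = (1.06 × 10^-4)(3.52 x 10^-5)^3 = 4.6 x 10^-18
Q > Ksp, so Cr(OH)3 will precipitate.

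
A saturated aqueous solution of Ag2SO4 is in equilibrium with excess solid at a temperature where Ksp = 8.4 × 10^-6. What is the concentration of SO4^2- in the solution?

Ag2SO4(s) ⇌ 2 Ag^+(aq) + SO4^2-(aq)
Ksp = [Ag^+]^2[SO4^2-]
Let s = molar solubility. Then [Ag^+] = 2s and [SO4^2-] = s.
So Ksp = (2s)^2 × s = 4s^3
Solving, s = (8.4 × 10^-6/4)^(1/3) = 1.28 × 10^-2 M
[SO4^2-] = s = 1.3 x 10^-2 M

1.3 x 10^-2 M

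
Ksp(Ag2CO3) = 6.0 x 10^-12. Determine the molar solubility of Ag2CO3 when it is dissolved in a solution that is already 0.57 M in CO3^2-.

s = 1.6 × 10^-6 M

Ag2CO3(s) ⇌ 2 Ag^+(aq) + CO3^2-(aq)
Ksp = [Ag^+]^2[CO3^2-]
Let s be the molar solubility in this solution. [Ag^+] = 2s, [CO3^2-] = 0.57 + s ≈ 0.57 (common-ion effect: CO3^2- is already 0.57 M).
Ksp ≈ (2s)^2 × 0.57
s = 1.6 × 10^-6 M
Check: s = 1.6 × 10^-6 ≪ 0.57, so the approximation is valid.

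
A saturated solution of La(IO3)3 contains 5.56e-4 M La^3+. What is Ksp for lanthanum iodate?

Ksp = 2.58e-12

La(IO3)3(s) ⇌ La^3+(aq) + 3 IO3^-(aq)
Stoichiometry gives [IO3^-] = (3/1)[La^3+] = 1.668 × 10^-3 M.
Ksp = [La^3+][IO3^-]^3
Ksp = 5.56 × 10^-4 × (1.668 x 10^-3)^3 = 2.58 × 10^-12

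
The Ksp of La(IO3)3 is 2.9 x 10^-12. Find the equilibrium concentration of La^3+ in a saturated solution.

La(IO3)3(s) <=> La^3+(aq) + 3 IO3^-(aq)
Ksp = [La^3+][IO3^-]^3
If s mol/L of La(IO3)3 dissolves, [La^3+] = s and [IO3^-] = 3s.
Ksp = s(3s)^3 = 27s^4
Solving, s = (2.9 x 10^-12/27)^(1/4) = 5.72 x 10^-4 M
[La^3+] = s = 5.7 x 10^-4 M

5.7 × 10^-4 M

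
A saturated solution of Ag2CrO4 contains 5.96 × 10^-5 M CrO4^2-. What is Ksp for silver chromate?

Ag2CrO4(s) ⇌ 2 Ag^+ + CrO4^2-
Stoichiometry gives [Ag^+] = (2/1)[CrO4^2-] = 1.192 x 10^-4 M.
Ksp = [Ag^+]^2[CrO4^2-]
Ksp = (1.192 × 10^-4)^2 × 5.96 × 10^-5 = 8.47 × 10^-13

Ksp ≈ 8.47 × 10^-13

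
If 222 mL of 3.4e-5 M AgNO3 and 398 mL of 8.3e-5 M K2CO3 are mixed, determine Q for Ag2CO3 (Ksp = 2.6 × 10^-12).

Q ≈ 7.9e-15

Total volume = 222 + 398 = 620 mL.
[Ag^+] = 3.4 × 10^-5 × (222/620) = 1.22 × 10^-5 M
[CO3^2-] = 8.3 × 10^-5 × (398/620) = 5.33 × 10^-5 M
Ag2CO3(s) <=> 2 Ag^+(aq) + CO3^2-(aq), so Q = [Ag^+]^2[CO3^2-]
Q = (1.22 x 10^-5)^2(5.33 x 10^-5) = 7.9 × 10^-15
Q < Ksp, so no precipitate of Ag2CO3 forms.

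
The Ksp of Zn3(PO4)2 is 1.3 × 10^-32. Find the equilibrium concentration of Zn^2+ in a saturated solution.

4.9 x 10^-7 M

Zn3(PO4)2(s) ⇌ 3 Zn^2+(aq) + 2 PO4^3-(aq)
Ksp = [Zn^2+]^3[PO4^3-]^2
If s mol/L of Zn3(PO4)2 dissolves, [Zn^2+] = 3s and [PO4^3-] = 2s.
Ksp = (3s)^3(2s)^2 = 108s^5
Solving, s = (1.3 × 10^-32/108)^(1/5) = 1.64 x 10^-7 M
[Zn^2+] = 3s = 4.9 × 10^-7 M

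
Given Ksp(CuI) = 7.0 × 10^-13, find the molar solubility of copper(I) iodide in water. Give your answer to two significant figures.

CuI(s) ⇌ Cu^+(aq) + I^-(aq)
Ksp = [Cu^+][I^-]
Let s = molar solubility. Then [Cu^+] = s and [I^-] = s.
Ksp = s × s = s^2
s = √(7.0 × 10^-13) = 8.4 x 10^-7 M

s ≈ 8.4 x 10^-7 M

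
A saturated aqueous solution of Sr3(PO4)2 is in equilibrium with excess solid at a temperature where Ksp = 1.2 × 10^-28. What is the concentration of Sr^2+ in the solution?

Sr3(PO4)2(s) ⇌ 3 Sr^2+(aq) + 2 PO4^3-(aq)
Ksp = [Sr^2+]^3[PO4^3-]^2
For each mole of Sr3(PO4)2 that dissolves: [Sr^2+] = 3s, [PO4^3-] = 2s.
So Ksp = (3s)^3 × (2s)^2 = 108s^5
s^5 = 1.2 × 10^-28 / 108, so s = 1.02 × 10^-6 M
[Sr^2+] = 3s = 3.1 × 10^-6 M

[Sr^2+] = 3.1 x 10^-6 M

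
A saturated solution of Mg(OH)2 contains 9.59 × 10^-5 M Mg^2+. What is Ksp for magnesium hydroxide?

Mg(OH)2(s) ⇌ Mg^2+(aq) + 2 OH^-(aq)
Stoichiometry gives [OH^-] = (2/1)[Mg^2+] = 1.918 × 10^-4 M.
Ksp = [Mg^2+][OH^-]^2
Ksp = 9.59 × 10^-5 × (1.918 × 10^-4)^2 = 3.53 × 10^-12

Ksp ≈ 3.53e-12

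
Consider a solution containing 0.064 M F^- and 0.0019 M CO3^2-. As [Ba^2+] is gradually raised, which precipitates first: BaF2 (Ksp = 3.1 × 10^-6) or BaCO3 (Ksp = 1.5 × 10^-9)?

BaCO3

Each salt begins to precipitate when Q = Ksp, i.e. when [Ba^2+] reaches its threshold.
For BaF2: 3.1 × 10^-6 = (0.064)^2 × [Ba^2+]  ⇒  [Ba^2+] = 7.6 × 10^-4 M.
For BaCO3: 1.5 × 10^-9 = 0.0019 × [Ba^2+]  ⇒  [Ba^2+] = 7.9 × 10^-7 M.
The salt with the lower threshold [Ba^2+] precipitates first: BaCO3.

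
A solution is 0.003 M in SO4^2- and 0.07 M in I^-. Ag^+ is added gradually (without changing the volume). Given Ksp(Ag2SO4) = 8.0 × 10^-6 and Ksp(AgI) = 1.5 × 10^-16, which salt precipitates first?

AgI

Precipitation of each salt starts when its ion product equals its Ksp.
For Ag2SO4: 8.0 × 10^-6 = 0.003 × [Ag^+]^2  ⇒  [Ag^+] = 5.2 × 10^-2 M.
For AgI: 1.5 × 10^-16 = 0.07 × [Ag^+]  ⇒  [Ag^+] = 2.1 × 10^-15 M.
The salt with the lower threshold [Ag^+] precipitates first: AgI.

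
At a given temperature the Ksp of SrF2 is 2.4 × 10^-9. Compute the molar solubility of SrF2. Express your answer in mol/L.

s = 8.4 x 10^-4 M

SrF2(s) ⇌ Sr^2+ + 2 F^-
Ksp = [Sr^2+][F^-]^2
For each mole of SrF2 that dissolves: [Sr^2+] = s, [F^-] = 2s.
Ksp = s(2s)^2 = 4s^3
Solving, s = (2.4 × 10^-9/4)^(1/3) = 8.4 × 10^-4 M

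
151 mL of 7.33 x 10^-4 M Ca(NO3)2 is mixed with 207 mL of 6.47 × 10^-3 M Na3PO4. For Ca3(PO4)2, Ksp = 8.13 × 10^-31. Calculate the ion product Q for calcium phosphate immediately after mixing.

Total volume = 151 + 207 = 358 mL.
[Ca^2+] = 7.33 × 10^-4 × (151/358) = 3.092 x 10^-4 M
[PO4^3-] = 6.47 x 10^-3 × (207/358) = 3.741 x 10^-3 M
Ca3(PO4)2(s) <=> 3 Ca^2+(aq) + 2 PO4^3-(aq), so Q = [Ca^2+]^3[PO4^3-]^2
Q = (3.092 × 10^-4)^3(3.741 × 10^-3)^2 = 4.14 x 10^-16
Q > Ksp, so Ca3(PO4)2 will precipitate.

Q ≈ 4.14 × 10^-16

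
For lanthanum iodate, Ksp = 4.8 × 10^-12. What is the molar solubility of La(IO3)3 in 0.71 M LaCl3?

6.3e-5 M

La(IO3)3(s) <=> La^3+(aq) + 3 IO3^-(aq)
Ksp = [La^3+][IO3^-]^3
If s mol/L dissolves here, [La^3+] = 0.71 + s ≈ 0.71, [IO3^-] = 3s (since La^3+ from LaCl3 dominates).
Ksp ≈ 0.71 × (3s)^3
s = 6.3 x 10^-5 M
Check: s = 6.3 x 10^-5 ≪ 0.71, so the approximation is valid.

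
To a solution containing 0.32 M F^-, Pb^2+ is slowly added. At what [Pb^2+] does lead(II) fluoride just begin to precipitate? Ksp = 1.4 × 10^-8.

1.4 × 10^-7 M

PbF2(s) ⇌ Pb^2+(aq) + 2 F^-(aq)
Ksp = [Pb^2+][F^-]^2
Precipitation begins when Q = Ksp. With [F^-] = 0.32 M:
1.4 × 10^-8 = (0.32)^2 × [Pb^2+]
[Pb^2+] = (1.4 × 10^-8 / 1.02 × 10^-1) = 1.4 × 10^-7 M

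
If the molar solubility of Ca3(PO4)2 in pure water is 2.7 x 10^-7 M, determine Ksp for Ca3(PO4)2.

Ca3(PO4)2(s) ⇌ 3 Ca^2+ + 2 PO4^3-
Let s = molar solubility. Then [Ca^2+] = 3s and [PO4^3-] = 2s.
Ksp = [Ca^2+]^3[PO4^3-]^2
Ksp = (3s)^3(2s)^2 = 108s^5
With s = 2.7 x 10^-7: Ksp = 1.5 × 10^-31

Ksp ≈ 1.5 × 10^-31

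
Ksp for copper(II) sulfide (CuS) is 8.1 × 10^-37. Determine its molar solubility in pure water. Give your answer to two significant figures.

CuS(s) <=> Cu^2+(aq) + S^2-(aq)
Ksp = [Cu^2+][S^2-]
Let s = molar solubility. Then [Cu^2+] = s and [S^2-] = s.
Ksp = s^2
s = (8.1 × 10^-37)^(1/2) = 9.0 × 10^-19 M

s ≈ 9.0 x 10^-19 M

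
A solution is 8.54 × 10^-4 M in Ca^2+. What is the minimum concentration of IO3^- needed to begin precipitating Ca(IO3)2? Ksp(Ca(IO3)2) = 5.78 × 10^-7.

[IO3^-] = 2.60e-2 M

Ca(IO3)2(s) <=> Ca^2+(aq) + 2 IO3^-(aq)
Ksp = [Ca^2+][IO3^-]^2
Precipitation begins when Q = Ksp. With [Ca^2+] = 8.54 × 10^-4 M:
5.78 × 10^-7 = (8.54 × 10^-4) × [IO3^-]^2
[IO3^-] = (5.78 × 10^-7 / 8.54 × 10^-4)^(1/2) = 2.60 x 10^-2 M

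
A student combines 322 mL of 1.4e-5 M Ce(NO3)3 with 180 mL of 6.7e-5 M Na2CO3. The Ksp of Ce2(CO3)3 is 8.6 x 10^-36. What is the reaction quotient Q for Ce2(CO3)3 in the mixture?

Total volume = 322 + 180 = 502 mL.
[Ce^3+] = 1.4 × 10^-5 × (322/502) = 8.98 x 10^-6 M
[CO3^2-] = 6.7 × 10^-5 × (180/502) = 2.40 × 10^-5 M
Ce2(CO3)3(s) ⇌ 2 Ce^3+ + 3 CO3^2-, so Q = [Ce^3+]^2[CO3^2-]^3
Q = (8.98 × 10^-6)^2(2.40 × 10^-5)^3 = 1.1 x 10^-24
Q > Ksp, so Ce2(CO3)3 will precipitate.

Q ≈ 1.1e-24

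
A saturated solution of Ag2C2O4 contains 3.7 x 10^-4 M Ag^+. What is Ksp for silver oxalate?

2.5e-11

Ag2C2O4(s) ⇌ 2 Ag^+(aq) + C2O4^2-(aq)
Stoichiometry gives [C2O4^2-] = (1/2)[Ag^+] = 1.85 × 10^-4 M.
Ksp = [Ag^+]^2[C2O4^2-]
Ksp = (3.7 × 10^-4)^2 × 1.85 x 10^-4 = 2.5 × 10^-11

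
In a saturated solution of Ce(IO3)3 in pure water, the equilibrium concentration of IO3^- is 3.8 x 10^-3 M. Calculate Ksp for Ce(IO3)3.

Ksp ≈ 7.0 x 10^-11

Ce(IO3)3(s) <=> Ce^3+ + 3 IO3^-
Stoichiometry gives [Ce^3+] = (1/3)[IO3^-] = 1.27 x 10^-3 M.
Ksp = [Ce^3+][IO3^-]^3
Ksp = 1.27 × 10^-3 × (3.8 × 10^-3)^3 = 7.0 × 10^-11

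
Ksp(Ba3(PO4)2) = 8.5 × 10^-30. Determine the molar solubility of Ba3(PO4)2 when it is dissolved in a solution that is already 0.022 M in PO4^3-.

s = 8.7e-10 M

Ba3(PO4)2(s) ⇌ 3 Ba^2+ + 2 PO4^3-
Ksp = [Ba^2+]^3[PO4^3-]^2
Let s be the molar solubility in this solution. [Ba^2+] = 3s, [PO4^3-] = 0.022 + 2s ≈ 0.022 (common-ion effect: PO4^3- is already 0.022 M).
Ksp ≈ (3s)^3 × (0.022)^2
s = 8.7 × 10^-10 M
Check: 2s = 1.7 x 10^-9 ≪ 0.022, so the approximation is valid.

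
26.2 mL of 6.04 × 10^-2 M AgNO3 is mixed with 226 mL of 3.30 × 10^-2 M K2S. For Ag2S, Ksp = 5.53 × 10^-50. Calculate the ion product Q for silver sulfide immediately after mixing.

Total volume = 26.2 + 226 = 252.2 mL.
[Ag^+] = 6.04 × 10^-2 × (26.2/252.2) = 6.275 × 10^-3 M
[S^2-] = 3.30 × 10^-2 × (226/252.2) = 2.957 x 10^-2 M
Ag2S(s) ⇌ 2 Ag^+ + S^2-, so Q = [Ag^+]^2[S^2-]
Q = (6.275 × 10^-3)^2(2.957 × 10^-2) = 1.16 × 10^-6
Q > Ksp, so Ag2S will precipitate.

Q = 1.16e-6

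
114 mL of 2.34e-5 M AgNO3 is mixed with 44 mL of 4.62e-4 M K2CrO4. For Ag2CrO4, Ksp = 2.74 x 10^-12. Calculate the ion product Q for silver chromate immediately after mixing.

Total volume = 114 + 44 = 158 mL.
[Ag^+] = 2.34 x 10^-5 × (114/158) = 1.688 × 10^-5 M
[CrO4^2-] = 4.62 x 10^-4 × (44/158) = 1.287 × 10^-4 M
Ag2CrO4(s) ⇌ 2 Ag^+ + CrO4^2-, so Q = [Ag^+]^2[CrO4^2-]
Q = (1.688 x 10^-5)^2(1.287 × 10^-4) = 3.67 × 10^-14
Q < Ksp, so no precipitate of Ag2CrO4 forms.

Q = 3.67e-14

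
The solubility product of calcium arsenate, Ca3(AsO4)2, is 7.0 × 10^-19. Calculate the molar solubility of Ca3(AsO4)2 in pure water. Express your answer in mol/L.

s ≈ 9.2e-5 M

Ca3(AsO4)2(s) ⇌ 3 Ca^2+(aq) + 2 AsO4^3-(aq)
Ksp = [Ca^2+]^3[AsO4^3-]^2
With molar solubility s: [Ca^2+] = 3s, [AsO4^3-] = 2s.
Substituting: Ksp = (3s)^3(2s)^2 = 108s^5
s^5 = 7.0 × 10^-19 / 108, so s = 9.2 x 10^-5 M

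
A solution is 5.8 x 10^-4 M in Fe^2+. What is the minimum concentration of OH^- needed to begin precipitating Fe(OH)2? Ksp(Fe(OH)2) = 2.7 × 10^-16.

Fe(OH)2(s) <=> Fe^2+(aq) + 2 OH^-(aq)
Ksp = [Fe^2+][OH^-]^2
Precipitation begins when Q = Ksp. With [Fe^2+] = 5.8 x 10^-4 M:
2.7 × 10^-16 = (5.8 x 10^-4) × [OH^-]^2
[OH^-] = (2.7 × 10^-16 / 5.8 × 10^-4)^(1/2) = 6.8 × 10^-7 M

[OH^-] ≈ 6.8 × 10^-7 M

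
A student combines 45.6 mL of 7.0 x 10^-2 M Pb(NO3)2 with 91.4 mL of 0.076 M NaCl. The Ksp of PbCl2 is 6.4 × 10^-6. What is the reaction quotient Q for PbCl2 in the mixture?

6.0e-5

Total volume = 45.6 + 91.4 = 137 mL.
[Pb^2+] = 7.0 × 10^-2 × (45.6/137) = 2.33 x 10^-2 M
[Cl^-] = 7.6 × 10^-2 × (91.4/137) = 5.07 × 10^-2 M
PbCl2(s) ⇌ Pb^2+(aq) + 2 Cl^-(aq), so Q = [Pb^2+][Cl^-]^2
Q = (2.33 × 10^-2)(5.07 x 10^-2)^2 = 6.0 × 10^-5
Q > Ksp, so PbCl2 will precipitate.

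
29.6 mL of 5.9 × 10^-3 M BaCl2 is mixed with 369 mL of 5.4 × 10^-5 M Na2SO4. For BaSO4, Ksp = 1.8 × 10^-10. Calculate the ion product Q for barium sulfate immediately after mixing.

Q = 2.2e-8

Total volume = 29.6 + 369 = 398.6 mL.
[Ba^2+] = 5.9 × 10^-3 × (29.6/398.6) = 4.38 × 10^-4 M
[SO4^2-] = 5.4 × 10^-5 × (369/398.6) = 5.00 × 10^-5 M
BaSO4(s) <=> Ba^2+(aq) + SO4^2-(aq), so Q = [Ba^2+][SO4^2-]
Q = (4.38 × 10^-4)(5.00 × 10^-5) = 2.2 x 10^-8
Q > Ksp, so BaSO4 will precipitate.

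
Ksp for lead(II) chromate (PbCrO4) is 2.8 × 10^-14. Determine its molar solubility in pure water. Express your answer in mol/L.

PbCrO4(s) ⇌ Pb^2+ + CrO4^2-
Ksp = [Pb^2+][CrO4^2-]
With molar solubility s: [Pb^2+] = s, [CrO4^2-] = s.
Ksp = (s)(s) = s^2
s = (2.8 × 10^-14)^(1/2) = 1.7 × 10^-7 M

1.7e-7 M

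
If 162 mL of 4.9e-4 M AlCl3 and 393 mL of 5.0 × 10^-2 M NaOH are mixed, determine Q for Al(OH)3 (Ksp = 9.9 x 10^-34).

Total volume = 162 + 393 = 555 mL.
[Al^3+] = 4.9 × 10^-4 × (162/555) = 1.43 × 10^-4 M
[OH^-] = 5.0 × 10^-2 × (393/555) = 3.54 × 10^-2 M
Al(OH)3(s) ⇌ Al^3+(aq) + 3 OH^-(aq), so Q = [Al^3+][OH^-]^3
Q = (1.43 × 10^-4)(3.54 x 10^-2)^3 = 6.3 × 10^-9
Q > Ksp, so Al(OH)3 will precipitate.

6.3 × 10^-9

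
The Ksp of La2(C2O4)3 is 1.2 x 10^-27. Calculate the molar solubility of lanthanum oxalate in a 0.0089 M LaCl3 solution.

La2(C2O4)3(s) <=> 2 La^3+(aq) + 3 C2O4^2-(aq)
Ksp = [La^3+]^2[C2O4^2-]^3
Let s = moles of La2(C2O4)3 that dissolve per litre. [La^3+] = 0.0089 + 2s ≈ 0.0089, [C2O4^2-] = 3s (common-ion effect: La^3+ is already 0.0089 M).
Ksp ≈ (0.0089)^2 × (3s)^3
s = 8.2 × 10^-9 M
Check: 2s = 1.6 x 10^-8 ≪ 0.0089, so the approximation is valid.

8.2e-9 M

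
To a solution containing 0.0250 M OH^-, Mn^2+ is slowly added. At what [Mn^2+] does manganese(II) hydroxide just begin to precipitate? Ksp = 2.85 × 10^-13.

Mn(OH)2(s) <=> Mn^2+ + 2 OH^-
Ksp = [Mn^2+][OH^-]^2
Precipitation begins when Q = Ksp. With [OH^-] = 0.0250 M:
2.85 × 10^-13 = (0.0250)^2 × [Mn^2+]
[Mn^2+] = (2.85 × 10^-13 / 6.250 × 10^-4) = 4.56 x 10^-10 M

4.56 x 10^-10 M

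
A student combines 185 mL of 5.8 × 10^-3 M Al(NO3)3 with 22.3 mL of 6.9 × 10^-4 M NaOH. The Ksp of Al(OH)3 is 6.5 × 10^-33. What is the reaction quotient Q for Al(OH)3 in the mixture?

Q = 2.1 x 10^-15

Total volume = 185 + 22.3 = 207.3 mL.
[Al^3+] = 5.8 x 10^-3 × (185/207.3) = 5.18 × 10^-3 M
[OH^-] = 6.9 x 10^-4 × (22.3/207.3) = 7.42 × 10^-5 M
Al(OH)3(s) <=> Al^3+ + 3 OH^-, so Q = [Al^3+][OH^-]^3
Q = (5.18 × 10^-3)(7.42 × 10^-5)^3 = 2.1 × 10^-15
Q > Ksp, so Al(OH)3 will precipitate.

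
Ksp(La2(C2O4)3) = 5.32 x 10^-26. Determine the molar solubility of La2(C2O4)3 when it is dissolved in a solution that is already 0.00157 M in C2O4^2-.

La2(C2O4)3(s) ⇌ 2 La^3+(aq) + 3 C2O4^2-(aq)
Ksp = [La^3+]^2[C2O4^2-]^3
If s mol/L dissolves here, [La^3+] = 2s, [C2O4^2-] = 0.00157 + 3s ≈ 0.00157 (Ksp is small, so little additional dissolves).
Ksp ≈ (2s)^2 × (0.00157)^3
s = 1.85 × 10^-9 M
Check: 3s = 5.6 × 10^-9 ≪ 0.00157, so the approximation is valid.

s = 1.85 × 10^-9 M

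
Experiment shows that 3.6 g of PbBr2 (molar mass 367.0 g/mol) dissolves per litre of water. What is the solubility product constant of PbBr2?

Ksp ≈ 3.8 × 10^-6

Molar solubility s = (3.6 g/L) / (367.0 g/mol) = 9.81 × 10^-3 M.
PbBr2(s) ⇌ Pb^2+ + 2 Br^-
With molar solubility s: [Pb^2+] = s, [Br^-] = 2s.
Ksp = [Pb^2+][Br^-]^2
So Ksp = s × (2s)^2 = 4s^3
With s = 9.81 × 10^-3: Ksp = 3.8 × 10^-6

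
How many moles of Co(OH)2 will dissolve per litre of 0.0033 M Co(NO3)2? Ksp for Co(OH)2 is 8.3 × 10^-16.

s = 2.5 × 10^-7 M

Co(OH)2(s) <=> Co^2+ + 2 OH^-
Ksp = [Co^2+][OH^-]^2
Let s = moles of Co(OH)2 that dissolve per litre. [Co^2+] = 0.0033 + s ≈ 0.0033, [OH^-] = 2s (since Co^2+ from Co(NO3)2 dominates).
Ksp ≈ 0.0033 × (2s)^2
s = 2.5 × 10^-7 M
Check: s = 2.5 x 10^-7 ≪ 0.0033, so the approximation is valid.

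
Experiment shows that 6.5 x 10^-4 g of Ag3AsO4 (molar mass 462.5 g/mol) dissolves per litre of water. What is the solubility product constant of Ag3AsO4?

Molar solubility s = (6.5 x 10^-4 g/L) / (462.5 g/mol) = 1.41 × 10^-6 M.
Ag3AsO4(s) ⇌ 3 Ag^+ + AsO4^3-
If s mol/L of Ag3AsO4 dissolves, [Ag^+] = 3s and [AsO4^3-] = s.
Ksp = [Ag^+]^3[AsO4^3-]
Substituting: Ksp = (3s)^3s = 27s^4
With s = 1.41 × 10^-6: Ksp = 1.1 × 10^-22

1.1 × 10^-22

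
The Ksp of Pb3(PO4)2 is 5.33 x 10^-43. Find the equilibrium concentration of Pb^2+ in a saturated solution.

Pb3(PO4)2(s) ⇌ 3 Pb^2+(aq) + 2 PO4^3-(aq)
Ksp = [Pb^2+]^3[PO4^3-]^2
If s mol/L of Pb3(PO4)2 dissolves, [Pb^2+] = 3s and [PO4^3-] = 2s.
Ksp = (3s)^3(2s)^2 = 108s^5
Solving, s = (5.33 x 10^-43/108)^(1/5) = 1.376 x 10^-9 M
[Pb^2+] = 3s = 4.13 × 10^-9 M

[Pb^2+] = 4.13e-9 M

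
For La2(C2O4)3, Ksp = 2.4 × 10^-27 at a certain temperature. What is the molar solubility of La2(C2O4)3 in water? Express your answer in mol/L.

La2(C2O4)3(s) ⇌ 2 La^3+(aq) + 3 C2O4^2-(aq)
Ksp = [La^3+]^2[C2O4^2-]^3
Let s = molar solubility. Then [La^3+] = 2s and [C2O4^2-] = 3s.
Ksp = (2s)^2(3s)^3 = 108s^5
Solving, s = (2.4 × 10^-27/108)^(1/5) = 1.9 × 10^-6 M

s = 1.9 x 10^-6 M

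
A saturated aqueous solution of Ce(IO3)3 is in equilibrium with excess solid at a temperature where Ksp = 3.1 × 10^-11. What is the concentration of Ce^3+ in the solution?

Ce(IO3)3(s) ⇌ Ce^3+(aq) + 3 IO3^-(aq)
Ksp = [Ce^3+][IO3^-]^3
If s mol/L of Ce(IO3)3 dissolves, [Ce^3+] = s and [IO3^-] = 3s.
Ksp = s(3s)^3 = 27s^4
s^4 = 3.1 × 10^-11 / 27, so s = 1.04 x 10^-3 M
[Ce^3+] = s = 1.0 × 10^-3 M

[Ce^3+] ≈ 1.0 × 10^-3 M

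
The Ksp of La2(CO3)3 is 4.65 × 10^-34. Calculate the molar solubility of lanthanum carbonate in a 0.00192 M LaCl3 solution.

s ≈ 1.67e-10 M

La2(CO3)3(s) ⇌ 2 La^3+ + 3 CO3^2-
Ksp = [La^3+]^2[CO3^2-]^3
Let s be the molar solubility in this solution. [La^3+] = 0.00192 + 2s ≈ 0.00192, [CO3^2-] = 3s (since La^3+ from LaCl3 dominates).
Ksp ≈ (0.00192)^2 × (3s)^3
s = 1.67 x 10^-10 M
Check: 2s = 3.3 x 10^-10 ≪ 0.00192, so the approximation is valid.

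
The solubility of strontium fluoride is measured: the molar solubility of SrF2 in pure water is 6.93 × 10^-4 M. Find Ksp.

SrF2(s) ⇌ Sr^2+(aq) + 2 F^-(aq)
Let s = molar solubility. Then [Sr^2+] = s and [F^-] = 2s.
Ksp = [Sr^2+][F^-]^2
Substituting: Ksp = s(2s)^2 = 4s^3
With s = 6.93 × 10^-4: Ksp = 1.33 x 10^-9

1.33 x 10^-9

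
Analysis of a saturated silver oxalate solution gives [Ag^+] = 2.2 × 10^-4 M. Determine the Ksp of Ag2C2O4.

Ag2C2O4(s) ⇌ 2 Ag^+ + C2O4^2-
Stoichiometry gives [C2O4^2-] = (1/2)[Ag^+] = 1.10 × 10^-4 M.
Ksp = [Ag^+]^2[C2O4^2-]
Ksp = (2.2 x 10^-4)^2 × 1.10 × 10^-4 = 5.3 × 10^-12

Ksp = 5.3e-12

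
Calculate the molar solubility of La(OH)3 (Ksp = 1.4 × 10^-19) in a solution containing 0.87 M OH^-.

s ≈ 2.1e-19 M

La(OH)3(s) ⇌ La^3+(aq) + 3 OH^-(aq)
Ksp = [La^3+][OH^-]^3
If s mol/L dissolves here, [La^3+] = s, [OH^-] = 0.87 + 3s ≈ 0.87 (since the OH^- already present dominates).
Ksp ≈ s × (0.87)^3
s = 2.1 × 10^-19 M
Check: 3s = 6.4 × 10^-19 ≪ 0.87, so the approximation is valid.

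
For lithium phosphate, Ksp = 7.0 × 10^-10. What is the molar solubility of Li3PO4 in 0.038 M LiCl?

s = 1.3e-5 M

Li3PO4(s) ⇌ 3 Li^+ + PO4^3-
Ksp = [Li^+]^3[PO4^3-]
If s mol/L dissolves here, [Li^+] = 0.038 + 3s ≈ 0.038, [PO4^3-] = s (Ksp is small, so little additional dissolves).
Ksp ≈ (0.038)^3 × s
s = 1.3 x 10^-5 M
Check: 3s = 3.8 × 10^-5 ≪ 0.038, so the approximation is valid.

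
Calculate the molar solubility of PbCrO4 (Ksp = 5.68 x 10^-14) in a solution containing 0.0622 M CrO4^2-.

PbCrO4(s) ⇌ Pb^2+(aq) + CrO4^2-(aq)
Ksp = [Pb^2+][CrO4^2-]
Let s = moles of PbCrO4 that dissolve per litre. [Pb^2+] = s, [CrO4^2-] = 0.0622 + s ≈ 0.0622 (Ksp is small, so little additional dissolves).
Ksp ≈ s × 0.0622
s = 9.13 × 10^-13 M
Check: s = 9.1 × 10^-13 ≪ 0.0622, so the approximation is valid.

9.13 × 10^-13 M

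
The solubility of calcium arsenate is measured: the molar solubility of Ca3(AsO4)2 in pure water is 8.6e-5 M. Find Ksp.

Ca3(AsO4)2(s) ⇌ 3 Ca^2+ + 2 AsO4^3-
With molar solubility s: [Ca^2+] = 3s, [AsO4^3-] = 2s.
Ksp = [Ca^2+]^3[AsO4^3-]^2
Substituting: Ksp = (3s)^3(2s)^2 = 108s^5
With s = 8.6 × 10^-5: Ksp = 5.1 × 10^-19

5.1e-19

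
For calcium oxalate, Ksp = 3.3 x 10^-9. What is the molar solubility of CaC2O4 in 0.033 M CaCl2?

s ≈ 1.0 × 10^-7 M

CaC2O4(s) ⇌ Ca^2+ + C2O4^2-
Ksp = [Ca^2+][C2O4^2-]
If s mol/L dissolves here, [Ca^2+] = 0.033 + s ≈ 0.033, [C2O4^2-] = s (common-ion effect: Ca^2+ is already 0.033 M).
Ksp ≈ 0.033 × s
s = 1.0 x 10^-7 M
Check: s = 1.0 × 10^-7 ≪ 0.033, so the approximation is valid.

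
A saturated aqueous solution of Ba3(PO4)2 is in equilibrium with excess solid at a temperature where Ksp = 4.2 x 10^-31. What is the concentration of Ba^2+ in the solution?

Ba3(PO4)2(s) ⇌ 3 Ba^2+ + 2 PO4^3-
Ksp = [Ba^2+]^3[PO4^3-]^2
With molar solubility s: [Ba^2+] = 3s, [PO4^3-] = 2s.
So Ksp = (3s)^3 × (2s)^2 = 108s^5
s = (4.2 x 10^-31 / 108)^(1/5) = 3.30 x 10^-7 M
[Ba^2+] = 3s = 9.9 x 10^-7 M

[Ba^2+] = 9.9e-7 M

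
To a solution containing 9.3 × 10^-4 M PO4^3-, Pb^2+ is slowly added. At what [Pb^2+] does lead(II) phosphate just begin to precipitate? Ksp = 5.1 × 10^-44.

Pb3(PO4)2(s) ⇌ 3 Pb^2+(aq) + 2 PO4^3-(aq)
Ksp = [Pb^2+]^3[PO4^3-]^2
Precipitation begins when Q = Ksp. With [PO4^3-] = 9.3 × 10^-4 M:
5.1 × 10^-44 = (9.3 × 10^-4)^2 × [Pb^2+]^3
[Pb^2+] = (5.1 × 10^-44 / 8.65 × 10^-7)^(1/3) = 3.9 × 10^-13 M

[Pb^2+] ≈ 3.9 x 10^-13 M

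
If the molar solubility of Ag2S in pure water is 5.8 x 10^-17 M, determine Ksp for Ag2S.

Ag2S(s) ⇌ 2 Ag^+(aq) + S^2-(aq)
If s mol/L of Ag2S dissolves, [Ag^+] = 2s and [S^2-] = s.
Ksp = [Ag^+]^2[S^2-]
So Ksp = (2s)^2 × s = 4s^3
With s = 5.8 × 10^-17: Ksp = 7.8 × 10^-49

7.8e-49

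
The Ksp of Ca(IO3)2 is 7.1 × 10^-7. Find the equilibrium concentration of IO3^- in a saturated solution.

[IO3^-] ≈ 1.1 × 10^-2 M

Ca(IO3)2(s) ⇌ Ca^2+(aq) + 2 IO3^-(aq)
Ksp = [Ca^2+][IO3^-]^2
For each mole of Ca(IO3)2 that dissolves: [Ca^2+] = s, [IO3^-] = 2s.
Substituting: Ksp = s(2s)^2 = 4s^3
s^3 = 7.1 × 10^-7 / 4, so s = 5.62 x 10^-3 M
[IO3^-] = 2s = 1.1 × 10^-2 M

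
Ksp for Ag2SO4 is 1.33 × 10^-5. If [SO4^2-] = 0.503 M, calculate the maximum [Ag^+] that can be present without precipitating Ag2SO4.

Ag2SO4(s) ⇌ 2 Ag^+(aq) + SO4^2-(aq)
Ksp = [Ag^+]^2[SO4^2-]
Precipitation begins when Q = Ksp. With [SO4^2-] = 0.503 M:
1.33 × 10^-5 = (0.503) × [Ag^+]^2
[Ag^+] = (1.33 × 10^-5 / 5.03 × 10^-1)^(1/2) = 5.14 × 10^-3 M

[Ag^+] = 5.14 x 10^-3 M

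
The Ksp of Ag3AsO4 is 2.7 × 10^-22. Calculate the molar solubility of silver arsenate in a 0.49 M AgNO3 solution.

s ≈ 2.3 × 10^-21 M

Ag3AsO4(s) <=> 3 Ag^+(aq) + AsO4^3-(aq)
Ksp = [Ag^+]^3[AsO4^3-]
Let s = moles of Ag3AsO4 that dissolve per litre. [Ag^+] = 0.49 + 3s ≈ 0.49, [AsO4^3-] = s (common-ion effect: Ag^+ is already 0.49 M).
Ksp ≈ (0.49)^3 × s
s = 2.3 x 10^-21 M
Check: 3s = 6.9 × 10^-21 ≪ 0.49, so the approximation is valid.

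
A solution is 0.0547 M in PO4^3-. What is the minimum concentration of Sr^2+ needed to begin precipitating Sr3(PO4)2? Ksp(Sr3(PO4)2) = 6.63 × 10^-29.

Sr3(PO4)2(s) <=> 3 Sr^2+(aq) + 2 PO4^3-(aq)
Ksp = [Sr^2+]^3[PO4^3-]^2
Precipitation begins when Q = Ksp. With [PO4^3-] = 0.0547 M:
6.63 × 10^-29 = (0.0547)^2 × [Sr^2+]^3
[Sr^2+] = (6.63 × 10^-29 / 2.992 × 10^-3)^(1/3) = 2.81 x 10^-9 M

[Sr^2+] = 2.81 x 10^-9 M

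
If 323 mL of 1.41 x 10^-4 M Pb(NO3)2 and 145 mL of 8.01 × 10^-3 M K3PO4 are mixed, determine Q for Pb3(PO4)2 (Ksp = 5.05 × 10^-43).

Total volume = 323 + 145 = 468 mL.
[Pb^2+] = 1.41 x 10^-4 × (323/468) = 9.731 x 10^-5 M
[PO4^3-] = 8.01 x 10^-3 × (145/468) = 2.482 × 10^-3 M
Pb3(PO4)2(s) ⇌ 3 Pb^2+ + 2 PO4^3-, so Q = [Pb^2+]^3[PO4^3-]^2
Q = (9.731 × 10^-5)^3(2.482 × 10^-3)^2 = 5.68 × 10^-18
Q > Ksp, so Pb3(PO4)2 will precipitate.

Q = 5.68e-18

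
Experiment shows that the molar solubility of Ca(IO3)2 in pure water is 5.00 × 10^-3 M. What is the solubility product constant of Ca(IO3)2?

Ksp = 5.00e-7

Ca(IO3)2(s) ⇌ Ca^2+(aq) + 2 IO3^-(aq)
If s mol/L of Ca(IO3)2 dissolves, [Ca^2+] = s and [IO3^-] = 2s.
Ksp = [Ca^2+][IO3^-]^2
So Ksp = s × (2s)^2 = 4s^3
With s = 5.00 x 10^-3: Ksp = 5.00 × 10^-7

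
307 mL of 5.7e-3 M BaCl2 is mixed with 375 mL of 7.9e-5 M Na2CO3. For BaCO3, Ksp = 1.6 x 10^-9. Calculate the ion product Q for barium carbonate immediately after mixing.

Total volume = 307 + 375 = 682 mL.
[Ba^2+] = 5.7 × 10^-3 × (307/682) = 2.57 x 10^-3 M
[CO3^2-] = 7.9 × 10^-5 × (375/682) = 4.34 x 10^-5 M
BaCO3(s) ⇌ Ba^2+ + CO3^2-, so Q = [Ba^2+][CO3^2-]
Q = (2.57 × 10^-3)(4.34 x 10^-5) = 1.1 x 10^-7
Q > Ksp, so BaCO3 will precipitate.

Q ≈ 1.1 x 10^-7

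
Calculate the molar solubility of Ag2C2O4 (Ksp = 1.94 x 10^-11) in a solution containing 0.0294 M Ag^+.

s = 2.24 x 10^-8 M

Ag2C2O4(s) ⇌ 2 Ag^+(aq) + C2O4^2-(aq)
Ksp = [Ag^+]^2[C2O4^2-]
Let s = moles of Ag2C2O4 that dissolve per litre. [Ag^+] = 0.0294 + 2s ≈ 0.0294, [C2O4^2-] = s (Ksp is small, so little additional dissolves).
Ksp ≈ (0.0294)^2 × s
s = 2.24 x 10^-8 M
Check: 2s = 4.5 × 10^-8 ≪ 0.0294, so the approximation is valid.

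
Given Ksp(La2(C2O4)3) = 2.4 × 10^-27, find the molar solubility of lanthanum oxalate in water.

La2(C2O4)3(s) ⇌ 2 La^3+(aq) + 3 C2O4^2-(aq)
Ksp = [La^3+]^2[C2O4^2-]^3
With molar solubility s: [La^3+] = 2s, [C2O4^2-] = 3s.
Substituting: Ksp = (2s)^2(3s)^3 = 108s^5
s = (2.4 × 10^-27 / 108)^(1/5) = 1.9 × 10^-6 M

s ≈ 1.9 × 10^-6 M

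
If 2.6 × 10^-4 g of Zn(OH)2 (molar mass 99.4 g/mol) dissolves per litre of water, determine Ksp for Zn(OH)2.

Ksp ≈ 7.2e-17

Molar solubility s = (2.6 × 10^-4 g/L) / (99.4 g/mol) = 2.62 × 10^-6 M.
Zn(OH)2(s) <=> Zn^2+ + 2 OH^-
For each mole of Zn(OH)2 that dissolves: [Zn^2+] = s, [OH^-] = 2s.
Ksp = [Zn^2+][OH^-]^2
Ksp = s(2s)^2 = 4s^3
Ksp = 4 × (2.62 × 10^-6)^3 = 7.2 × 10^-17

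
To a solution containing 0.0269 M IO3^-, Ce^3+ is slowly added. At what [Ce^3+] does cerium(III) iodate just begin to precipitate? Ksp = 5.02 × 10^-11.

[Ce^3+] = 2.58e-6 M

Ce(IO3)3(s) ⇌ Ce^3+(aq) + 3 IO3^-(aq)
Ksp = [Ce^3+][IO3^-]^3
Precipitation begins when Q = Ksp. With [IO3^-] = 0.0269 M:
5.02 × 10^-11 = (0.0269)^3 × [Ce^3+]
[Ce^3+] = (5.02 × 10^-11 / 1.947 x 10^-5) = 2.58 × 10^-6 M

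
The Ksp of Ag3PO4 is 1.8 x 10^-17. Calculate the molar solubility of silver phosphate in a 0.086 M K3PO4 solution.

s = 2.0 × 10^-6 M

Ag3PO4(s) ⇌ 3 Ag^+(aq) + PO4^3-(aq)
Ksp = [Ag^+]^3[PO4^3-]
Let s be the molar solubility in this solution. [Ag^+] = 3s, [PO4^3-] = 0.086 + s ≈ 0.086 (since PO4^3- from K3PO4 dominates).
Ksp ≈ (3s)^3 × 0.086
s = 2.0 × 10^-6 M
Check: s = 2.0 x 10^-6 ≪ 0.086, so the approximation is valid.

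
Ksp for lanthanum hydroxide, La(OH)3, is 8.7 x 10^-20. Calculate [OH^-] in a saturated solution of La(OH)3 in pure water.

La(OH)3(s) ⇌ La^3+(aq) + 3 OH^-(aq)
Ksp = [La^3+][OH^-]^3
If s mol/L of La(OH)3 dissolves, [La^3+] = s and [OH^-] = 3s.
Substituting: Ksp = s(3s)^3 = 27s^4
s = (8.7 x 10^-20 / 27)^(1/4) = 7.53 x 10^-6 M
[OH^-] = 3s = 2.3 × 10^-5 M

2.3 x 10^-5 M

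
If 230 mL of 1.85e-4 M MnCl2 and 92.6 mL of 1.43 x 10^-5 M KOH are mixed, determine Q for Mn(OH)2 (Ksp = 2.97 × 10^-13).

Total volume = 230 + 92.6 = 322.6 mL.
[Mn^2+] = 1.85 x 10^-4 × (230/322.6) = 1.319 × 10^-4 M
[OH^-] = 1.43 x 10^-5 × (92.6/322.6) = 4.105 × 10^-6 M
Mn(OH)2(s) ⇌ Mn^2+ + 2 OH^-, so Q = [Mn^2+][OH^-]^2
Q = (1.319 x 10^-4)(4.105 × 10^-6)^2 = 2.22 x 10^-15
Q < Ksp, so no precipitate of Mn(OH)2 forms.

2.22e-15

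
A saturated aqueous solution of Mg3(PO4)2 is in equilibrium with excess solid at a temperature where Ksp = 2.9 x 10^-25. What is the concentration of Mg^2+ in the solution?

Mg3(PO4)2(s) <=> 3 Mg^2+(aq) + 2 PO4^3-(aq)
Ksp = [Mg^2+]^3[PO4^3-]^2
With molar solubility s: [Mg^2+] = 3s, [PO4^3-] = 2s.
So Ksp = (3s)^3 × (2s)^2 = 108s^5
s = (2.9 x 10^-25 / 108)^(1/5) = 4.85 × 10^-6 M
[Mg^2+] = 3s = 1.5 × 10^-5 M

1.5e-5 M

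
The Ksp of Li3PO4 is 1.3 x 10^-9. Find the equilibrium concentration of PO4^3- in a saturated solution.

[PO4^3-] ≈ 2.6e-3 M

Li3PO4(s) ⇌ 3 Li^+ + PO4^3-
Ksp = [Li^+]^3[PO4^3-]
With molar solubility s: [Li^+] = 3s, [PO4^3-] = s.
So Ksp = (3s)^3 × s = 27s^4
Solving, s = (1.3 x 10^-9/27)^(1/4) = 2.63 × 10^-3 M
[PO4^3-] = s = 2.6 × 10^-3 M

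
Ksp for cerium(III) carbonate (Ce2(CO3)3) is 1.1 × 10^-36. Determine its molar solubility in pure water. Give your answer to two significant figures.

Ce2(CO3)3(s) ⇌ 2 Ce^3+(aq) + 3 CO3^2-(aq)
Ksp = [Ce^3+]^2[CO3^2-]^3
Let s = molar solubility. Then [Ce^3+] = 2s and [CO3^2-] = 3s.
So Ksp = (2s)^2 × (3s)^3 = 108s^5
Solving, s = (1.1 × 10^-36/108)^(1/5) = 2.5 x 10^-8 M

s = 2.5 × 10^-8 M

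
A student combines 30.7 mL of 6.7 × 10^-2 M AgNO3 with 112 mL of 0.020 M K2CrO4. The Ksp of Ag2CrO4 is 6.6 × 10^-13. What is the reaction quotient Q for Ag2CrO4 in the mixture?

Q ≈ 3.3 x 10^-6

Total volume = 30.7 + 112 = 142.7 mL.
[Ag^+] = 6.7 × 10^-2 × (30.7/142.7) = 1.44 × 10^-2 M
[CrO4^2-] = 2.0 × 10^-2 × (112/142.7) = 1.57 × 10^-2 M
Ag2CrO4(s) ⇌ 2 Ag^+(aq) + CrO4^2-(aq), so Q = [Ag^+]^2[CrO4^2-]
Q = (1.44 × 10^-2)^2(1.57 × 10^-2) = 3.3 x 10^-6
Q > Ksp, so Ag2CrO4 will precipitate.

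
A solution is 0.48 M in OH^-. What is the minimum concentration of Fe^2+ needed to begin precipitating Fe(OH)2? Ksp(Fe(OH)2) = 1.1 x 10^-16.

[Fe^2+] ≈ 4.8 × 10^-16 M

Fe(OH)2(s) <=> Fe^2+ + 2 OH^-
Ksp = [Fe^2+][OH^-]^2
Precipitation begins when Q = Ksp. With [OH^-] = 0.48 M:
1.1 x 10^-16 = (0.48)^2 × [Fe^2+]
[Fe^2+] = (1.1 x 10^-16 / 2.30 x 10^-1) = 4.8 × 10^-16 M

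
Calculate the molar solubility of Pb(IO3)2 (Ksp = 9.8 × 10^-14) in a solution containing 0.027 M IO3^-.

s = 1.3 x 10^-10 M

Pb(IO3)2(s) ⇌ Pb^2+(aq) + 2 IO3^-(aq)
Ksp = [Pb^2+][IO3^-]^2
If s mol/L dissolves here, [Pb^2+] = s, [IO3^-] = 0.027 + 2s ≈ 0.027 (Ksp is small, so little additional dissolves).
Ksp ≈ s × (0.027)^2
s = 1.3 × 10^-10 M
Check: 2s = 2.7 x 10^-10 ≪ 0.027, so the approximation is valid.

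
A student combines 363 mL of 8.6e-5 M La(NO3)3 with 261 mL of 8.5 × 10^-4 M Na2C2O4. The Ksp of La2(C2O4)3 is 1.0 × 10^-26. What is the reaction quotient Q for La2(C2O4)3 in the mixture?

Total volume = 363 + 261 = 624 mL.
[La^3+] = 8.6 × 10^-5 × (363/624) = 5.00 x 10^-5 M
[C2O4^2-] = 8.5 × 10^-4 × (261/624) = 3.56 × 10^-4 M
La2(C2O4)3(s) ⇌ 2 La^3+(aq) + 3 C2O4^2-(aq), so Q = [La^3+]^2[C2O4^2-]^3
Q = (5.00 × 10^-5)^2(3.56 x 10^-4)^3 = 1.1 × 10^-19
Q > Ksp, so La2(C2O4)3 will precipitate.

Q ≈ 1.1e-19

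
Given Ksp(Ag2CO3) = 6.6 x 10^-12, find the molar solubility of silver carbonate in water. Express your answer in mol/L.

Ag2CO3(s) ⇌ 2 Ag^+ + CO3^2-
Ksp = [Ag^+]^2[CO3^2-]
For each mole of Ag2CO3 that dissolves: [Ag^+] = 2s, [CO3^2-] = s.
Ksp = (2s)^2s = 4s^3
Solving, s = (6.6 x 10^-12/4)^(1/3) = 1.2 × 10^-4 M

s = 1.2 × 10^-4 M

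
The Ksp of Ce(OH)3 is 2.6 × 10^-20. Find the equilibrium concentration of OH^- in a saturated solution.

Ce(OH)3(s) ⇌ Ce^3+ + 3 OH^-
Ksp = [Ce^3+][OH^-]^3
Let s = molar solubility. Then [Ce^3+] = s and [OH^-] = 3s.
Substituting: Ksp = s(3s)^3 = 27s^4
s = (2.6 × 10^-20 / 27)^(1/4) = 5.57 × 10^-6 M
[OH^-] = 3s = 1.7 × 10^-5 M

[OH^-] ≈ 1.7 × 10^-5 M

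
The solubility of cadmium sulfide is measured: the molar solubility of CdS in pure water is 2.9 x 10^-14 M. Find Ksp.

CdS(s) ⇌ Cd^2+(aq) + S^2-(aq)
Let s = molar solubility. Then [Cd^2+] = s and [S^2-] = s.
Ksp = [Cd^2+][S^2-]
Ksp = (s)(s) = s^2
With s = 2.9 × 10^-14: Ksp = 8.4 × 10^-28

Ksp ≈ 8.4e-28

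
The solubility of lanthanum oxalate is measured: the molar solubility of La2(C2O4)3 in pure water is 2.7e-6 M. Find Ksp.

La2(C2O4)3(s) <=> 2 La^3+(aq) + 3 C2O4^2-(aq)
If s mol/L of La2(C2O4)3 dissolves, [La^3+] = 2s and [C2O4^2-] = 3s.
Ksp = [La^3+]^2[C2O4^2-]^3
Ksp = (2s)^2(3s)^3 = 108s^5
Ksp = 108 × (2.7 × 10^-6)^5 = 1.5 × 10^-26

1.5e-26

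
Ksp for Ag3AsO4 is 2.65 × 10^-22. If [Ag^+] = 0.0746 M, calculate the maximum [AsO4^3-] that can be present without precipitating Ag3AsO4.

Ag3AsO4(s) ⇌ 3 Ag^+(aq) + AsO4^3-(aq)
Ksp = [Ag^+]^3[AsO4^3-]
Precipitation begins when Q = Ksp. With [Ag^+] = 0.0746 M:
2.65 × 10^-22 = (0.0746)^3 × [AsO4^3-]
[AsO4^3-] = (2.65 × 10^-22 / 4.152 × 10^-4) = 6.38 × 10^-19 M

[AsO4^3-] ≈ 6.38 x 10^-19 M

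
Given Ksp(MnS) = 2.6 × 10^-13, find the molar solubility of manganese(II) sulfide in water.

s ≈ 5.1 × 10^-7 M

MnS(s) ⇌ Mn^2+(aq) + S^2-(aq)
Ksp = [Mn^2+][S^2-]
With molar solubility s: [Mn^2+] = s, [S^2-] = s.
Ksp = s^2
s = √(2.6 × 10^-13) = 5.1 × 10^-7 M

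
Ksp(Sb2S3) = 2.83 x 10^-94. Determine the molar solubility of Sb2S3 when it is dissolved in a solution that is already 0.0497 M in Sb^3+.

Sb2S3(s) <=> 2 Sb^3+(aq) + 3 S^2-(aq)
Ksp = [Sb^3+]^2[S^2-]^3
Let s = moles of Sb2S3 that dissolve per litre. [Sb^3+] = 0.0497 + 2s ≈ 0.0497, [S^2-] = 3s (Ksp is small, so little additional dissolves).
Ksp ≈ (0.0497)^2 × (3s)^3
s = 1.62 × 10^-31 M
Check: 2s = 3.2 x 10^-31 ≪ 0.0497, so the approximation is valid.

s = 1.62 x 10^-31 M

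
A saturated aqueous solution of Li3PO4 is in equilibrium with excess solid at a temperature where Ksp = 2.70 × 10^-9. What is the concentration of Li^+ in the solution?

[Li^+] = 9.49e-3 M

Li3PO4(s) ⇌ 3 Li^+(aq) + PO4^3-(aq)
Ksp = [Li^+]^3[PO4^3-]
If s mol/L of Li3PO4 dissolves, [Li^+] = 3s and [PO4^3-] = s.
Ksp = (3s)^3s = 27s^4
s = (2.70 × 10^-9 / 27)^(1/4) = 3.162 x 10^-3 M
[Li^+] = 3s = 9.49 × 10^-3 M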